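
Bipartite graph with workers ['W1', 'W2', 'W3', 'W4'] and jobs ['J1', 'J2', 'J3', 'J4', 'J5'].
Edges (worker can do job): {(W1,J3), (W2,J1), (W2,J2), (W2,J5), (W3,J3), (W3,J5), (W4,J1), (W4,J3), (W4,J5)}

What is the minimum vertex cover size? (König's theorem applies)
Minimum vertex cover size = 4

By König's theorem: in bipartite graphs,
min vertex cover = max matching = 4

Maximum matching has size 4, so minimum vertex cover also has size 4.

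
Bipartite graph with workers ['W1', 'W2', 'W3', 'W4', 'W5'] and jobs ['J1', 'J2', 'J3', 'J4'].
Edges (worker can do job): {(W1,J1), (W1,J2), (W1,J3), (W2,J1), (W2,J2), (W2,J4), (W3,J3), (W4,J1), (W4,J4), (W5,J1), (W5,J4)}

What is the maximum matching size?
Maximum matching size = 4

Maximum matching: {(W1,J2), (W3,J3), (W4,J1), (W5,J4)}
Size: 4

This assigns 4 workers to 4 distinct jobs.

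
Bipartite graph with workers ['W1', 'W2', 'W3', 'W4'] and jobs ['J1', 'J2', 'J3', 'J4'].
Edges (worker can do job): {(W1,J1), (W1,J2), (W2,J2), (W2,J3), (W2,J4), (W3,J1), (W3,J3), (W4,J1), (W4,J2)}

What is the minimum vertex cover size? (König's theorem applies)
Minimum vertex cover size = 4

By König's theorem: in bipartite graphs,
min vertex cover = max matching = 4

Maximum matching has size 4, so minimum vertex cover also has size 4.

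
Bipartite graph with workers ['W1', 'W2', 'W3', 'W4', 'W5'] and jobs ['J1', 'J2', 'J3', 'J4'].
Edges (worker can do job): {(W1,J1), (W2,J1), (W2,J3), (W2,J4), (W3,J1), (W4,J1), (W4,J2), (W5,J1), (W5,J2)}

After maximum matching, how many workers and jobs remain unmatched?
Unmatched: 2 workers, 1 jobs

Maximum matching size: 3
Workers: 5 total, 3 matched, 2 unmatched
Jobs: 4 total, 3 matched, 1 unmatched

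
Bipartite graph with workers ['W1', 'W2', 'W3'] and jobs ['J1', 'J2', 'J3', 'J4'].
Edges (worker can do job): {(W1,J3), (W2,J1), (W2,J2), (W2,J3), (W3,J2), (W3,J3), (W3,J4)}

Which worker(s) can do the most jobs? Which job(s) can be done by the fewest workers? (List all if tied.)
Most versatile: W2, W3 (3 jobs); Least covered: J1, J4 (1 workers)

Worker degrees (jobs they can do): W1:1, W2:3, W3:3
Job degrees (workers who can do it): J1:1, J2:2, J3:3, J4:1

Maximum worker degree is 3, achieved by: W2, W3
Minimum job degree is 1, achieved by: J1, J4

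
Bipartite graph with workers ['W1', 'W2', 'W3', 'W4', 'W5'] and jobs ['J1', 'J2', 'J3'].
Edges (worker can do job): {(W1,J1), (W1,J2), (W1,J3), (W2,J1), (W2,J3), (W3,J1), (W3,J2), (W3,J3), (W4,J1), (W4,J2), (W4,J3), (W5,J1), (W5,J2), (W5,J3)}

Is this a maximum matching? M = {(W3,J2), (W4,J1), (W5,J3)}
Yes, size 3 is maximum

Proposed matching has size 3.
Maximum matching size for this graph: 3.

This is a maximum matching.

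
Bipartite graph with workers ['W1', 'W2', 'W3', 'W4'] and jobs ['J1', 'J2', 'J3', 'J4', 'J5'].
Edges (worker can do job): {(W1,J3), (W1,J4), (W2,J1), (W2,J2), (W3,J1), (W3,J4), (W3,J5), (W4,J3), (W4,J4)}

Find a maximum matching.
Matching: {(W1,J3), (W2,J1), (W3,J5), (W4,J4)}

Maximum matching (size 4):
  W1 → J3
  W2 → J1
  W3 → J5
  W4 → J4

Each worker is assigned to at most one job, and each job to at most one worker.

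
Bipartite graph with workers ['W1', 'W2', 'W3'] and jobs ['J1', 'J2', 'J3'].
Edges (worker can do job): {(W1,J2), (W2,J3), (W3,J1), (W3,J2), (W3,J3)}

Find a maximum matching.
Matching: {(W1,J2), (W2,J3), (W3,J1)}

Maximum matching (size 3):
  W1 → J2
  W2 → J3
  W3 → J1

Each worker is assigned to at most one job, and each job to at most one worker.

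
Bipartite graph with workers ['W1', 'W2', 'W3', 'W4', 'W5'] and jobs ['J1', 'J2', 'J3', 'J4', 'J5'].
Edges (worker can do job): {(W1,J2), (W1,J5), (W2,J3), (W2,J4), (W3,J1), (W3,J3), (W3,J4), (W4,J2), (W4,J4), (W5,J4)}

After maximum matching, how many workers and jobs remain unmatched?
Unmatched: 0 workers, 0 jobs

Maximum matching size: 5
Workers: 5 total, 5 matched, 0 unmatched
Jobs: 5 total, 5 matched, 0 unmatched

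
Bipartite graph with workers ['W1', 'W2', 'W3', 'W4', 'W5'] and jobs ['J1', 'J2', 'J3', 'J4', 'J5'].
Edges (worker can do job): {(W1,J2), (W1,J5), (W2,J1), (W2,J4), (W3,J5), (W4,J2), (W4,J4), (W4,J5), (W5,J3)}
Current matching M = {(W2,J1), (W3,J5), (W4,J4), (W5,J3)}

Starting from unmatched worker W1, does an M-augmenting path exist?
Yes: W1 → J2

An M-augmenting path alternates non-matching / matching edges, starting and ending at unmatched vertices.
Path: W1 → J2
(J2 is unmatched in M, so the path is augmenting.)
Flipping edges along this path would increase |M| from 4 to 5.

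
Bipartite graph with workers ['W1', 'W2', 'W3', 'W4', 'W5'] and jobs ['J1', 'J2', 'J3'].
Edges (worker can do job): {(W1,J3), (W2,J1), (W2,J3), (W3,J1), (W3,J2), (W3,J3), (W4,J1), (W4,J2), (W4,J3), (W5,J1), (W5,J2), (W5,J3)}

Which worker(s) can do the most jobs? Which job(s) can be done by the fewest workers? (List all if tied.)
Most versatile: W3, W4, W5 (3 jobs); Least covered: J2 (3 workers)

Worker degrees (jobs they can do): W1:1, W2:2, W3:3, W4:3, W5:3
Job degrees (workers who can do it): J1:4, J2:3, J3:5

Maximum worker degree is 3, achieved by: W3, W4, W5
Minimum job degree is 3, achieved by: J2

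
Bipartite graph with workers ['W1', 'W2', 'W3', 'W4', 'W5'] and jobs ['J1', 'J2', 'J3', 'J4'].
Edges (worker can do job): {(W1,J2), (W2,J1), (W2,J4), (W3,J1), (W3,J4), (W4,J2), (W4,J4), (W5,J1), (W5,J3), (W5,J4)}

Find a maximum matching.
Matching: {(W2,J4), (W3,J1), (W4,J2), (W5,J3)}

Maximum matching (size 4):
  W2 → J4
  W3 → J1
  W4 → J2
  W5 → J3

Each worker is assigned to at most one job, and each job to at most one worker.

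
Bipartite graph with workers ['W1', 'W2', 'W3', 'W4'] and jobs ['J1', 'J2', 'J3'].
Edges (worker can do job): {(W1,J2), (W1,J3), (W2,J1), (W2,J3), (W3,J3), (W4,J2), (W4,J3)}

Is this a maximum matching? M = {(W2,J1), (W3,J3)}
No, size 2 is not maximum

Proposed matching has size 2.
Maximum matching size for this graph: 3.

This is NOT maximum - can be improved to size 3.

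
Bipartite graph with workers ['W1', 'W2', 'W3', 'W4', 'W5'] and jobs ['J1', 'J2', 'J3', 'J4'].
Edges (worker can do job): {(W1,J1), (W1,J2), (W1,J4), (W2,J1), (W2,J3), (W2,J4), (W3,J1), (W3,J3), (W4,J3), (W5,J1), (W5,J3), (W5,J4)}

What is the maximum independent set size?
Maximum independent set = 5

By König's theorem:
- Min vertex cover = Max matching = 4
- Max independent set = Total vertices - Min vertex cover
- Max independent set = 9 - 4 = 5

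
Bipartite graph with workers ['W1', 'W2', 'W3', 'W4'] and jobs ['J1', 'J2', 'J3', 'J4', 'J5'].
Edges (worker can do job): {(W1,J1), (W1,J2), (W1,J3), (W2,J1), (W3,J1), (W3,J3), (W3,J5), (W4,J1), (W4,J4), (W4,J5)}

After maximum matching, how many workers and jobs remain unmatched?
Unmatched: 0 workers, 1 jobs

Maximum matching size: 4
Workers: 4 total, 4 matched, 0 unmatched
Jobs: 5 total, 4 matched, 1 unmatched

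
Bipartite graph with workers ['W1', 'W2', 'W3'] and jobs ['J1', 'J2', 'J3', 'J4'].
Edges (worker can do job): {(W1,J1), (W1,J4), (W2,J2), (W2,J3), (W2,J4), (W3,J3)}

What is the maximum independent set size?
Maximum independent set = 4

By König's theorem:
- Min vertex cover = Max matching = 3
- Max independent set = Total vertices - Min vertex cover
- Max independent set = 7 - 3 = 4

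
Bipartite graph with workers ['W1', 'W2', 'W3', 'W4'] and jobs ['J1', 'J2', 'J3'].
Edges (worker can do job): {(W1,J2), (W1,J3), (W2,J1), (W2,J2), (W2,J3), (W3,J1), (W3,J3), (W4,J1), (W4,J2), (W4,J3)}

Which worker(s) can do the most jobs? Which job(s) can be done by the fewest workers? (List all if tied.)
Most versatile: W2, W4 (3 jobs); Least covered: J1, J2 (3 workers)

Worker degrees (jobs they can do): W1:2, W2:3, W3:2, W4:3
Job degrees (workers who can do it): J1:3, J2:3, J3:4

Maximum worker degree is 3, achieved by: W2, W4
Minimum job degree is 3, achieved by: J1, J2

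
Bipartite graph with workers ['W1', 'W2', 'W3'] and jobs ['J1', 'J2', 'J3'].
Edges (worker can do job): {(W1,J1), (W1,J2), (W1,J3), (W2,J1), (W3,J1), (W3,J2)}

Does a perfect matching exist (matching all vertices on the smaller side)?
Yes, perfect matching exists (size 3)

Perfect matching: {(W1,J3), (W2,J1), (W3,J2)}
All 3 vertices on the smaller side are matched.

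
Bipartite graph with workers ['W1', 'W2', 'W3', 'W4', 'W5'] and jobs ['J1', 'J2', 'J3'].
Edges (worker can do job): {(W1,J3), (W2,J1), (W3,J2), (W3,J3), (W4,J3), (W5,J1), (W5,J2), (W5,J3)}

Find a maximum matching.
Matching: {(W3,J2), (W4,J3), (W5,J1)}

Maximum matching (size 3):
  W3 → J2
  W4 → J3
  W5 → J1

Each worker is assigned to at most one job, and each job to at most one worker.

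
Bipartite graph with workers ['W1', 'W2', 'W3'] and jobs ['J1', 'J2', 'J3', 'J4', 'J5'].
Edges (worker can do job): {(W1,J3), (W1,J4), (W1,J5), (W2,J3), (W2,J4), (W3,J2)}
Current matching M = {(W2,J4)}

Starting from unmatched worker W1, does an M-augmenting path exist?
Yes: W1 → J3

An M-augmenting path alternates non-matching / matching edges, starting and ending at unmatched vertices.
Path: W1 → J3
(J3 is unmatched in M, so the path is augmenting.)
Flipping edges along this path would increase |M| from 1 to 2.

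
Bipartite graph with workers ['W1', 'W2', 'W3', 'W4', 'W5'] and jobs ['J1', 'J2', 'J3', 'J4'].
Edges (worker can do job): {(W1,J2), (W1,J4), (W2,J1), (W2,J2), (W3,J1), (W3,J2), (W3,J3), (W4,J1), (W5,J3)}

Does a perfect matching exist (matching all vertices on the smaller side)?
Yes, perfect matching exists (size 4)

Perfect matching: {(W1,J4), (W2,J2), (W3,J1), (W5,J3)}
All 4 vertices on the smaller side are matched.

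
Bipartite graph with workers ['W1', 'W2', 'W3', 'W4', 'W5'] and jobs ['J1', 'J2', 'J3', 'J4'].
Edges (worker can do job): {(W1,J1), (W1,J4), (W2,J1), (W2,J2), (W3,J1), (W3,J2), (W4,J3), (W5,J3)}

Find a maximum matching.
Matching: {(W1,J4), (W2,J2), (W3,J1), (W5,J3)}

Maximum matching (size 4):
  W1 → J4
  W2 → J2
  W3 → J1
  W5 → J3

Each worker is assigned to at most one job, and each job to at most one worker.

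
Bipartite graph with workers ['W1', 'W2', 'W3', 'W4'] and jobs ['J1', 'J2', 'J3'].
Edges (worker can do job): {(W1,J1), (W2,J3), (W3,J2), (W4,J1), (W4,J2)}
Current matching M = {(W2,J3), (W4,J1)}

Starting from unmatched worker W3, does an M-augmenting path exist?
Yes: W3 → J2

An M-augmenting path alternates non-matching / matching edges, starting and ending at unmatched vertices.
Path: W3 → J2
(J2 is unmatched in M, so the path is augmenting.)
Flipping edges along this path would increase |M| from 2 to 3.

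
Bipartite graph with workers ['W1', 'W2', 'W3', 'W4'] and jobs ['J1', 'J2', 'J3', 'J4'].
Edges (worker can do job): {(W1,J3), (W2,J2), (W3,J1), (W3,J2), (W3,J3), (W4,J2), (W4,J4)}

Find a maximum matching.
Matching: {(W1,J3), (W2,J2), (W3,J1), (W4,J4)}

Maximum matching (size 4):
  W1 → J3
  W2 → J2
  W3 → J1
  W4 → J4

Each worker is assigned to at most one job, and each job to at most one worker.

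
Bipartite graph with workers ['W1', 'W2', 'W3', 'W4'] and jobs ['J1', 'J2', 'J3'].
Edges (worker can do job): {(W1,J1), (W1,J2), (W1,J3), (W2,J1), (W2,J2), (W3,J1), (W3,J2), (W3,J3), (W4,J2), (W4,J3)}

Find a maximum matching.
Matching: {(W1,J1), (W3,J2), (W4,J3)}

Maximum matching (size 3):
  W1 → J1
  W3 → J2
  W4 → J3

Each worker is assigned to at most one job, and each job to at most one worker.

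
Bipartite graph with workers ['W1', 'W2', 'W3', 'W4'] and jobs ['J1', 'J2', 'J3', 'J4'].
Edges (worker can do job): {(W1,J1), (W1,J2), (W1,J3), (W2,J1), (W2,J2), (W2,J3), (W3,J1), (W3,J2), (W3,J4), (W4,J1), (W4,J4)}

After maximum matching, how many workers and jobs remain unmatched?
Unmatched: 0 workers, 0 jobs

Maximum matching size: 4
Workers: 4 total, 4 matched, 0 unmatched
Jobs: 4 total, 4 matched, 0 unmatched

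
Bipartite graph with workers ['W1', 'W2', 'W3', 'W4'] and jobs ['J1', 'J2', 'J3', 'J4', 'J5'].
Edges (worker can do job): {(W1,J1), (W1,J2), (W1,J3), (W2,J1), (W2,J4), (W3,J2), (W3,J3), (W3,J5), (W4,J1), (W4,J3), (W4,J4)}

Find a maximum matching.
Matching: {(W1,J2), (W2,J4), (W3,J5), (W4,J1)}

Maximum matching (size 4):
  W1 → J2
  W2 → J4
  W3 → J5
  W4 → J1

Each worker is assigned to at most one job, and each job to at most one worker.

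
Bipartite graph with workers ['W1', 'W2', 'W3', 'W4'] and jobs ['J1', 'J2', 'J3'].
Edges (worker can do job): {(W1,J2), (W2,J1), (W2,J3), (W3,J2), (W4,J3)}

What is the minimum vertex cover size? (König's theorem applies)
Minimum vertex cover size = 3

By König's theorem: in bipartite graphs,
min vertex cover = max matching = 3

Maximum matching has size 3, so minimum vertex cover also has size 3.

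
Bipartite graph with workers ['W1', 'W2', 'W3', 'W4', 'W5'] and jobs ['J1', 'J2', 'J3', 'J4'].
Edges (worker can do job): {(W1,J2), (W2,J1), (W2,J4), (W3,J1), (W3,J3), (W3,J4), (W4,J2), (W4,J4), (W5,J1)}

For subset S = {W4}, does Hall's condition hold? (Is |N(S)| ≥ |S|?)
Yes: |N(S)| = 2, |S| = 1

Subset S = {W4}
Neighbors N(S) = {J2, J4}

|N(S)| = 2, |S| = 1
Hall's condition: |N(S)| ≥ |S| is satisfied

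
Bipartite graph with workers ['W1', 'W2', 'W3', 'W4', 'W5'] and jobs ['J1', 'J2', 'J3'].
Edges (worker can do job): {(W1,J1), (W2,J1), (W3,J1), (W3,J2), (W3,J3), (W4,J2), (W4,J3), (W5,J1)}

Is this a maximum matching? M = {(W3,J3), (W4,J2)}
No, size 2 is not maximum

Proposed matching has size 2.
Maximum matching size for this graph: 3.

This is NOT maximum - can be improved to size 3.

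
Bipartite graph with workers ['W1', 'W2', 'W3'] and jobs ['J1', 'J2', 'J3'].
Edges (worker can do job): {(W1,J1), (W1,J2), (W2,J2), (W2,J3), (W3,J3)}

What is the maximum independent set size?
Maximum independent set = 3

By König's theorem:
- Min vertex cover = Max matching = 3
- Max independent set = Total vertices - Min vertex cover
- Max independent set = 6 - 3 = 3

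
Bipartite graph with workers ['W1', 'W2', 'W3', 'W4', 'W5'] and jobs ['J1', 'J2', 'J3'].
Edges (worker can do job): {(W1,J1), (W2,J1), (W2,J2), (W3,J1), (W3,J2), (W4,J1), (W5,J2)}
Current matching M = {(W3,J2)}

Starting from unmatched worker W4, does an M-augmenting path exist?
Yes: W4 → J1

An M-augmenting path alternates non-matching / matching edges, starting and ending at unmatched vertices.
Path: W4 → J1
(J1 is unmatched in M, so the path is augmenting.)
Flipping edges along this path would increase |M| from 1 to 2.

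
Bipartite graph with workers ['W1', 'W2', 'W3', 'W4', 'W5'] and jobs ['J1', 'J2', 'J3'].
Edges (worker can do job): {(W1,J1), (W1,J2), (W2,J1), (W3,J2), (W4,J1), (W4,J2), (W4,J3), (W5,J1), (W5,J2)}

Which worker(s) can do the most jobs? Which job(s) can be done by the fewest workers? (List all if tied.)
Most versatile: W4 (3 jobs); Least covered: J3 (1 workers)

Worker degrees (jobs they can do): W1:2, W2:1, W3:1, W4:3, W5:2
Job degrees (workers who can do it): J1:4, J2:4, J3:1

Maximum worker degree is 3, achieved by: W4
Minimum job degree is 1, achieved by: J3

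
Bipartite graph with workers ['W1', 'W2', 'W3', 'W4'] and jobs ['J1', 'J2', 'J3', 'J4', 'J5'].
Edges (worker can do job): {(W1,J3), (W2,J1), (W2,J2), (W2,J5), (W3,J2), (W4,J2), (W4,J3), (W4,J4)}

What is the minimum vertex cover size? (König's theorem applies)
Minimum vertex cover size = 4

By König's theorem: in bipartite graphs,
min vertex cover = max matching = 4

Maximum matching has size 4, so minimum vertex cover also has size 4.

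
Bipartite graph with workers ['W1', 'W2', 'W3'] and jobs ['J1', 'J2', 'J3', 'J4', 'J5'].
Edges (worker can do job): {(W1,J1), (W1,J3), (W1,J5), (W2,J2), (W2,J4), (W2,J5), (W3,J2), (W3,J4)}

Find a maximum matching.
Matching: {(W1,J3), (W2,J5), (W3,J4)}

Maximum matching (size 3):
  W1 → J3
  W2 → J5
  W3 → J4

Each worker is assigned to at most one job, and each job to at most one worker.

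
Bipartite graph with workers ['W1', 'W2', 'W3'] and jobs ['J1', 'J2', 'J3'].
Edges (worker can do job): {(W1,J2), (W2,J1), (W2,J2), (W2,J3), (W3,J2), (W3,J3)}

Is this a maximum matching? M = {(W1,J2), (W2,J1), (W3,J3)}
Yes, size 3 is maximum

Proposed matching has size 3.
Maximum matching size for this graph: 3.

This is a maximum matching.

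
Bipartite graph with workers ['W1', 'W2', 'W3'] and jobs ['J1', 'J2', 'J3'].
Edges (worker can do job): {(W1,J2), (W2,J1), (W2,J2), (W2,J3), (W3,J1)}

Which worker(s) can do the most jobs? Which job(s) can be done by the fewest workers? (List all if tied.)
Most versatile: W2 (3 jobs); Least covered: J3 (1 workers)

Worker degrees (jobs they can do): W1:1, W2:3, W3:1
Job degrees (workers who can do it): J1:2, J2:2, J3:1

Maximum worker degree is 3, achieved by: W2
Minimum job degree is 1, achieved by: J3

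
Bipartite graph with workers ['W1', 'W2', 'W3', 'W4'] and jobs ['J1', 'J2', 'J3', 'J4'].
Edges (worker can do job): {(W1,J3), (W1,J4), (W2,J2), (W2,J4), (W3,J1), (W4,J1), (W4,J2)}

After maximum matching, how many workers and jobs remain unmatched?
Unmatched: 0 workers, 0 jobs

Maximum matching size: 4
Workers: 4 total, 4 matched, 0 unmatched
Jobs: 4 total, 4 matched, 0 unmatched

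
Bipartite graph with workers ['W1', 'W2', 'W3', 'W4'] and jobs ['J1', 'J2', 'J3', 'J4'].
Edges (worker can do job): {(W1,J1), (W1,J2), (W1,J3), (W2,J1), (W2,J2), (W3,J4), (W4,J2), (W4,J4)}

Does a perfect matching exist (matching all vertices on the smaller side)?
Yes, perfect matching exists (size 4)

Perfect matching: {(W1,J3), (W2,J1), (W3,J4), (W4,J2)}
All 4 vertices on the smaller side are matched.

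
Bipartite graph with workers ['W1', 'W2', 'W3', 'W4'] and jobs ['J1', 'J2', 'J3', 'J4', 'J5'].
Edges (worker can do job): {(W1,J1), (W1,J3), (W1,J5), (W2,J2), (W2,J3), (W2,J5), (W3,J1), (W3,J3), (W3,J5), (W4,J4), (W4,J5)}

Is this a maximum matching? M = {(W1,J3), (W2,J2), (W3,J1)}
No, size 3 is not maximum

Proposed matching has size 3.
Maximum matching size for this graph: 4.

This is NOT maximum - can be improved to size 4.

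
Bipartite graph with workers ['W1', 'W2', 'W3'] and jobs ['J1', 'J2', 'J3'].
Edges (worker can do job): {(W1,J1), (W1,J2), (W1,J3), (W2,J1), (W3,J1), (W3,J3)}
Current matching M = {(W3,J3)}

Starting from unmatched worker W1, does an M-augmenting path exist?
Yes: W1 → J2

An M-augmenting path alternates non-matching / matching edges, starting and ending at unmatched vertices.
Path: W1 → J2
(J2 is unmatched in M, so the path is augmenting.)
Flipping edges along this path would increase |M| from 1 to 2.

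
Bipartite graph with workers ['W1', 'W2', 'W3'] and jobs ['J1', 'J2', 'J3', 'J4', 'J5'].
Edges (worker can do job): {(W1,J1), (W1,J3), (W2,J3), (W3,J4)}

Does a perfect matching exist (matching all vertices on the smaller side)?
Yes, perfect matching exists (size 3)

Perfect matching: {(W1,J1), (W2,J3), (W3,J4)}
All 3 vertices on the smaller side are matched.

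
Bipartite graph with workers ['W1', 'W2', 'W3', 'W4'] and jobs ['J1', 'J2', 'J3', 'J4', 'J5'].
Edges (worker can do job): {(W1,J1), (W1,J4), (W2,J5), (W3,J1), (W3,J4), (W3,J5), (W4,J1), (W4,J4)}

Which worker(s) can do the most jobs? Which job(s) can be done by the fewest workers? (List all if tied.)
Most versatile: W3 (3 jobs); Least covered: J2, J3 (0 workers)

Worker degrees (jobs they can do): W1:2, W2:1, W3:3, W4:2
Job degrees (workers who can do it): J1:3, J2:0, J3:0, J4:3, J5:2

Maximum worker degree is 3, achieved by: W3
Minimum job degree is 0, achieved by: J2, J3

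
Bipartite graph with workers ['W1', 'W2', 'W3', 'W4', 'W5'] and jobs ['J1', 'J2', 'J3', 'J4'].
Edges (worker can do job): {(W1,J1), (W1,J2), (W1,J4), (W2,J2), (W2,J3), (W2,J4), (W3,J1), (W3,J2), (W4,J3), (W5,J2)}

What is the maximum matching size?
Maximum matching size = 4

Maximum matching: {(W1,J4), (W3,J1), (W4,J3), (W5,J2)}
Size: 4

This assigns 4 workers to 4 distinct jobs.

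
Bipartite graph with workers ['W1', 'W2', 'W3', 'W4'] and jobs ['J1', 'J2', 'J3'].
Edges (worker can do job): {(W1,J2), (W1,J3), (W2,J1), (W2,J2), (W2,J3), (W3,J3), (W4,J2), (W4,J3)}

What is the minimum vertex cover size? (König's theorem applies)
Minimum vertex cover size = 3

By König's theorem: in bipartite graphs,
min vertex cover = max matching = 3

Maximum matching has size 3, so minimum vertex cover also has size 3.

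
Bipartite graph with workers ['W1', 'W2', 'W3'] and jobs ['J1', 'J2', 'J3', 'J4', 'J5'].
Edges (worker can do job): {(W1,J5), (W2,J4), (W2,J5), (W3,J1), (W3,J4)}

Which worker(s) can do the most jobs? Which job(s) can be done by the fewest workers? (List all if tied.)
Most versatile: W2, W3 (2 jobs); Least covered: J2, J3 (0 workers)

Worker degrees (jobs they can do): W1:1, W2:2, W3:2
Job degrees (workers who can do it): J1:1, J2:0, J3:0, J4:2, J5:2

Maximum worker degree is 2, achieved by: W2, W3
Minimum job degree is 0, achieved by: J2, J3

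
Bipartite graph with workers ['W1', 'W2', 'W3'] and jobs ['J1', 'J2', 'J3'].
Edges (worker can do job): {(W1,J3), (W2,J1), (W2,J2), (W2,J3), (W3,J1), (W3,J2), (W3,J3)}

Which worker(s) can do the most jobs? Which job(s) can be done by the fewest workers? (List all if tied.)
Most versatile: W2, W3 (3 jobs); Least covered: J1, J2 (2 workers)

Worker degrees (jobs they can do): W1:1, W2:3, W3:3
Job degrees (workers who can do it): J1:2, J2:2, J3:3

Maximum worker degree is 3, achieved by: W2, W3
Minimum job degree is 2, achieved by: J1, J2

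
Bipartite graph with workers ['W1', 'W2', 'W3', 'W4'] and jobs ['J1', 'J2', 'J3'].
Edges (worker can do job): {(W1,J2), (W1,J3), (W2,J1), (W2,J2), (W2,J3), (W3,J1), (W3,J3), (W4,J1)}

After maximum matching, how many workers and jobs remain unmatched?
Unmatched: 1 workers, 0 jobs

Maximum matching size: 3
Workers: 4 total, 3 matched, 1 unmatched
Jobs: 3 total, 3 matched, 0 unmatched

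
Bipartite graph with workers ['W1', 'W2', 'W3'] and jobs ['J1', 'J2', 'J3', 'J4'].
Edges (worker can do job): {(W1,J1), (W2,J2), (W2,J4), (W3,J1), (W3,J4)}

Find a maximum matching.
Matching: {(W1,J1), (W2,J2), (W3,J4)}

Maximum matching (size 3):
  W1 → J1
  W2 → J2
  W3 → J4

Each worker is assigned to at most one job, and each job to at most one worker.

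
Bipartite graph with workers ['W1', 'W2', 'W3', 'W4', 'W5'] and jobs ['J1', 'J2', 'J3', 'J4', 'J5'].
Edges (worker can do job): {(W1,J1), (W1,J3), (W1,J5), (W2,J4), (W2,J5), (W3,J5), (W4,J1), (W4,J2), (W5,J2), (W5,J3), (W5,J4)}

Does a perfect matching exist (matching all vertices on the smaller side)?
Yes, perfect matching exists (size 5)

Perfect matching: {(W1,J1), (W2,J4), (W3,J5), (W4,J2), (W5,J3)}
All 5 vertices on the smaller side are matched.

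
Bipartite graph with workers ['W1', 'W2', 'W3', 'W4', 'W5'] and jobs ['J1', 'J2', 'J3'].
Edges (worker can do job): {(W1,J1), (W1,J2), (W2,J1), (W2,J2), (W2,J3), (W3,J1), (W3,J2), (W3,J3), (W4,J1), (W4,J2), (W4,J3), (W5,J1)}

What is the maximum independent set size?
Maximum independent set = 5

By König's theorem:
- Min vertex cover = Max matching = 3
- Max independent set = Total vertices - Min vertex cover
- Max independent set = 8 - 3 = 5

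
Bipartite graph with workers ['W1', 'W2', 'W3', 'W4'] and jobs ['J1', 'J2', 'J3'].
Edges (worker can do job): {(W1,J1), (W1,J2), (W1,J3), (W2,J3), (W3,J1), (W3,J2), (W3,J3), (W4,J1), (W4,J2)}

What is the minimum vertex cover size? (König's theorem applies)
Minimum vertex cover size = 3

By König's theorem: in bipartite graphs,
min vertex cover = max matching = 3

Maximum matching has size 3, so minimum vertex cover also has size 3.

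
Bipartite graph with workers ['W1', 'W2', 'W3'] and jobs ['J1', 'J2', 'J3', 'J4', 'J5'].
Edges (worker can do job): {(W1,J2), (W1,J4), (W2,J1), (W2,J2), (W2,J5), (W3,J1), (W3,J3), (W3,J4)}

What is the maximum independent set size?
Maximum independent set = 5

By König's theorem:
- Min vertex cover = Max matching = 3
- Max independent set = Total vertices - Min vertex cover
- Max independent set = 8 - 3 = 5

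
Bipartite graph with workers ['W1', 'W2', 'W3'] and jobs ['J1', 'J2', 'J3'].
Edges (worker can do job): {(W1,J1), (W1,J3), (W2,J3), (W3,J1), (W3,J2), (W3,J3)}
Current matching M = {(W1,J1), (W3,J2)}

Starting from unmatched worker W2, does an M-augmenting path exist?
Yes: W2 → J3

An M-augmenting path alternates non-matching / matching edges, starting and ending at unmatched vertices.
Path: W2 → J3
(J3 is unmatched in M, so the path is augmenting.)
Flipping edges along this path would increase |M| from 2 to 3.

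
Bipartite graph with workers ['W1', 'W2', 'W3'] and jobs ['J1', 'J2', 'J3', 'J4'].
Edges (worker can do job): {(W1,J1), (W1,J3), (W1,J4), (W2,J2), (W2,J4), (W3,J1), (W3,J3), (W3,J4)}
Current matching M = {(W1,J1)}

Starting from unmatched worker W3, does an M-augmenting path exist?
Yes: W3 → J4

An M-augmenting path alternates non-matching / matching edges, starting and ending at unmatched vertices.
Path: W3 → J4
(J4 is unmatched in M, so the path is augmenting.)
Flipping edges along this path would increase |M| from 1 to 2.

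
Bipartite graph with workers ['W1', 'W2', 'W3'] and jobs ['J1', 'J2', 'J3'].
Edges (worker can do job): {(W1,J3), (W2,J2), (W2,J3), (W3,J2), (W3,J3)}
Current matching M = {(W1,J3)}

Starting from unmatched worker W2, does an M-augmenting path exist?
Yes: W2 → J2

An M-augmenting path alternates non-matching / matching edges, starting and ending at unmatched vertices.
Path: W2 → J2
(J2 is unmatched in M, so the path is augmenting.)
Flipping edges along this path would increase |M| from 1 to 2.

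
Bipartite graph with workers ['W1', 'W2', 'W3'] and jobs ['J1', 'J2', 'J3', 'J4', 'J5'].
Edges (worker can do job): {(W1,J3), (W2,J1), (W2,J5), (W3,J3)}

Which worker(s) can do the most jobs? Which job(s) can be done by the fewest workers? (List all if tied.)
Most versatile: W2 (2 jobs); Least covered: J2, J4 (0 workers)

Worker degrees (jobs they can do): W1:1, W2:2, W3:1
Job degrees (workers who can do it): J1:1, J2:0, J3:2, J4:0, J5:1

Maximum worker degree is 2, achieved by: W2
Minimum job degree is 0, achieved by: J2, J4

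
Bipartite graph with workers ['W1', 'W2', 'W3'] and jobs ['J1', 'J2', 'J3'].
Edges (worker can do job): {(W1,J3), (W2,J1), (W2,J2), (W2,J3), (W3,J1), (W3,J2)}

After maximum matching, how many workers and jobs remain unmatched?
Unmatched: 0 workers, 0 jobs

Maximum matching size: 3
Workers: 3 total, 3 matched, 0 unmatched
Jobs: 3 total, 3 matched, 0 unmatched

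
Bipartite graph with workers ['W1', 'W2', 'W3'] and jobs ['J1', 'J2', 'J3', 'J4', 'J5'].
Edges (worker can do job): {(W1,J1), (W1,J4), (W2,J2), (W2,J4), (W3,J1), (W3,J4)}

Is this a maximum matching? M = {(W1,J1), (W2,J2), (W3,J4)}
Yes, size 3 is maximum

Proposed matching has size 3.
Maximum matching size for this graph: 3.

This is a maximum matching.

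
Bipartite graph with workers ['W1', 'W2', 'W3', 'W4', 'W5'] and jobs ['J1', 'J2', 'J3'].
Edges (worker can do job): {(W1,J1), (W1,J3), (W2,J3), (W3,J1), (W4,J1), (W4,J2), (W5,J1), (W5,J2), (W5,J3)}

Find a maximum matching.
Matching: {(W3,J1), (W4,J2), (W5,J3)}

Maximum matching (size 3):
  W3 → J1
  W4 → J2
  W5 → J3

Each worker is assigned to at most one job, and each job to at most one worker.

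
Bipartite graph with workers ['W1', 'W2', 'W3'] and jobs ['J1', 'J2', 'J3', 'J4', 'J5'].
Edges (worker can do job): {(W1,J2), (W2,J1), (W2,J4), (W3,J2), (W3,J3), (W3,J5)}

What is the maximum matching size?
Maximum matching size = 3

Maximum matching: {(W1,J2), (W2,J4), (W3,J3)}
Size: 3

This assigns 3 workers to 3 distinct jobs.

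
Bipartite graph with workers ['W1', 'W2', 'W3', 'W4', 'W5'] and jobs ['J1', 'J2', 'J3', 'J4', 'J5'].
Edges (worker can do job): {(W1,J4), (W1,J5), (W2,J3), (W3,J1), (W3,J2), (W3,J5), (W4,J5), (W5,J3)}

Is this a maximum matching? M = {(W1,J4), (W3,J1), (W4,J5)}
No, size 3 is not maximum

Proposed matching has size 3.
Maximum matching size for this graph: 4.

This is NOT maximum - can be improved to size 4.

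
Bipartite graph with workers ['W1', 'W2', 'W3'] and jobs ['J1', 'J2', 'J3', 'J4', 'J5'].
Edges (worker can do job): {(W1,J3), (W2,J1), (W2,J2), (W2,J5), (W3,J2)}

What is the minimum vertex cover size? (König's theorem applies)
Minimum vertex cover size = 3

By König's theorem: in bipartite graphs,
min vertex cover = max matching = 3

Maximum matching has size 3, so minimum vertex cover also has size 3.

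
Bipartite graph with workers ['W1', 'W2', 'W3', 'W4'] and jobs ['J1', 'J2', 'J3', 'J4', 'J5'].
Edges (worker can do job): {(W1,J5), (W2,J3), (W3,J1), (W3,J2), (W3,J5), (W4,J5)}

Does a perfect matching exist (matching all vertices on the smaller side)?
No, maximum matching has size 3 < 4

Maximum matching has size 3, need 4 for perfect matching.
Unmatched workers: ['W1']
Unmatched jobs: ['J2', 'J4']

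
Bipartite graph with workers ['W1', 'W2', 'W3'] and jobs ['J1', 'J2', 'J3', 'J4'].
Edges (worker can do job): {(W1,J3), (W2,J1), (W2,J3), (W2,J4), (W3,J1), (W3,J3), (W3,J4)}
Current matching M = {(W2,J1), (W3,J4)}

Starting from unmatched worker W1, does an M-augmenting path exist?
Yes: W1 → J3

An M-augmenting path alternates non-matching / matching edges, starting and ending at unmatched vertices.
Path: W1 → J3
(J3 is unmatched in M, so the path is augmenting.)
Flipping edges along this path would increase |M| from 2 to 3.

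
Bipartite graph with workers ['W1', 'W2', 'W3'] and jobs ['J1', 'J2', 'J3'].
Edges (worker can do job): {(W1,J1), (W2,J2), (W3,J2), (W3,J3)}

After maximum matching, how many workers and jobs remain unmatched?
Unmatched: 0 workers, 0 jobs

Maximum matching size: 3
Workers: 3 total, 3 matched, 0 unmatched
Jobs: 3 total, 3 matched, 0 unmatched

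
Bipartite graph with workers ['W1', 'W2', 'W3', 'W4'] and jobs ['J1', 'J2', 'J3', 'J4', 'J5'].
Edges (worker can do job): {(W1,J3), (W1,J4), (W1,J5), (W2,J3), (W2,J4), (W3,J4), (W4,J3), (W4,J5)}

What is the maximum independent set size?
Maximum independent set = 6

By König's theorem:
- Min vertex cover = Max matching = 3
- Max independent set = Total vertices - Min vertex cover
- Max independent set = 9 - 3 = 6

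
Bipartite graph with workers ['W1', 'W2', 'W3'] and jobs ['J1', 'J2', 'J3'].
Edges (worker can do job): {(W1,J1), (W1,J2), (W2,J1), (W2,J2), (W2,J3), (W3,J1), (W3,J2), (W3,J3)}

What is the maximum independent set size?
Maximum independent set = 3

By König's theorem:
- Min vertex cover = Max matching = 3
- Max independent set = Total vertices - Min vertex cover
- Max independent set = 6 - 3 = 3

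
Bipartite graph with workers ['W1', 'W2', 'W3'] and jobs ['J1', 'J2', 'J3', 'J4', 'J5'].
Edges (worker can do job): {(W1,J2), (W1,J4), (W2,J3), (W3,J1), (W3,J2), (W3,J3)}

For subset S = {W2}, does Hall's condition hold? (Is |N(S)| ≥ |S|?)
Yes: |N(S)| = 1, |S| = 1

Subset S = {W2}
Neighbors N(S) = {J3}

|N(S)| = 1, |S| = 1
Hall's condition: |N(S)| ≥ |S| is satisfied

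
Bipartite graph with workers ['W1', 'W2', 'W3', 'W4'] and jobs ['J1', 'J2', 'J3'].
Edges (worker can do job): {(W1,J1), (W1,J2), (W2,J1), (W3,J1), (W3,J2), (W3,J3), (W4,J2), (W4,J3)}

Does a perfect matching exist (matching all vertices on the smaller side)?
Yes, perfect matching exists (size 3)

Perfect matching: {(W1,J1), (W3,J3), (W4,J2)}
All 3 vertices on the smaller side are matched.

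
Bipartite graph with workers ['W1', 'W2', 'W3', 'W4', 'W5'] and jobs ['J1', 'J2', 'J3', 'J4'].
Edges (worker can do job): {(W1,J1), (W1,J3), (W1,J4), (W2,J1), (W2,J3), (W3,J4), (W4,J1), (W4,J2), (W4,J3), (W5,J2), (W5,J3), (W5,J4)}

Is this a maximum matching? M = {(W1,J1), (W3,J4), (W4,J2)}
No, size 3 is not maximum

Proposed matching has size 3.
Maximum matching size for this graph: 4.

This is NOT maximum - can be improved to size 4.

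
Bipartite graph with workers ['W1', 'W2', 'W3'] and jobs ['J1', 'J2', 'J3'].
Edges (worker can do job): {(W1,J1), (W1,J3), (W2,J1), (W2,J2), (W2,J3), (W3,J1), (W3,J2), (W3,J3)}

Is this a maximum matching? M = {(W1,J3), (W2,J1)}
No, size 2 is not maximum

Proposed matching has size 2.
Maximum matching size for this graph: 3.

This is NOT maximum - can be improved to size 3.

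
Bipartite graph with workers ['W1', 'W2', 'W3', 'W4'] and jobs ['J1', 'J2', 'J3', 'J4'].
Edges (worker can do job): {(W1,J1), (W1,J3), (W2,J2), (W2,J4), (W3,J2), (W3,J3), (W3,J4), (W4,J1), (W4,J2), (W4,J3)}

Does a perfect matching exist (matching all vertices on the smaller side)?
Yes, perfect matching exists (size 4)

Perfect matching: {(W1,J3), (W2,J2), (W3,J4), (W4,J1)}
All 4 vertices on the smaller side are matched.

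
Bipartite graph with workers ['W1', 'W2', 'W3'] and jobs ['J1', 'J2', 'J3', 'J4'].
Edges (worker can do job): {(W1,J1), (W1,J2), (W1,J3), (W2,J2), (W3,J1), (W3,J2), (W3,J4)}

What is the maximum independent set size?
Maximum independent set = 4

By König's theorem:
- Min vertex cover = Max matching = 3
- Max independent set = Total vertices - Min vertex cover
- Max independent set = 7 - 3 = 4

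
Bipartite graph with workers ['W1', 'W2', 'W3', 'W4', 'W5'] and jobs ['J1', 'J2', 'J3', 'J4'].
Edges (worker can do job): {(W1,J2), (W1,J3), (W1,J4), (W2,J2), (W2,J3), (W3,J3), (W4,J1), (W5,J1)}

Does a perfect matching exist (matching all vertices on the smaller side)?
Yes, perfect matching exists (size 4)

Perfect matching: {(W1,J4), (W2,J2), (W3,J3), (W5,J1)}
All 4 vertices on the smaller side are matched.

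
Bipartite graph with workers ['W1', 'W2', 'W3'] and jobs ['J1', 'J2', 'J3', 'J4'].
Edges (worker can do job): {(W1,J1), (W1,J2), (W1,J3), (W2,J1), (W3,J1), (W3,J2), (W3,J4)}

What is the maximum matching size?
Maximum matching size = 3

Maximum matching: {(W1,J2), (W2,J1), (W3,J4)}
Size: 3

This assigns 3 workers to 3 distinct jobs.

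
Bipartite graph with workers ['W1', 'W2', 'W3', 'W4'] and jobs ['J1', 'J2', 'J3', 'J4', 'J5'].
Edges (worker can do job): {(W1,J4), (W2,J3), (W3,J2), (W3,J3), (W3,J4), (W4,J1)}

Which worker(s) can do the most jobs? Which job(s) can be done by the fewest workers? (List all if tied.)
Most versatile: W3 (3 jobs); Least covered: J5 (0 workers)

Worker degrees (jobs they can do): W1:1, W2:1, W3:3, W4:1
Job degrees (workers who can do it): J1:1, J2:1, J3:2, J4:2, J5:0

Maximum worker degree is 3, achieved by: W3
Minimum job degree is 0, achieved by: J5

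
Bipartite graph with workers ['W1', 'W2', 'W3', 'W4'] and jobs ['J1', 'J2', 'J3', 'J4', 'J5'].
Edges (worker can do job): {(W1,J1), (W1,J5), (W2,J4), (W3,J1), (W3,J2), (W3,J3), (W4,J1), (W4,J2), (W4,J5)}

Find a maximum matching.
Matching: {(W1,J5), (W2,J4), (W3,J3), (W4,J1)}

Maximum matching (size 4):
  W1 → J5
  W2 → J4
  W3 → J3
  W4 → J1

Each worker is assigned to at most one job, and each job to at most one worker.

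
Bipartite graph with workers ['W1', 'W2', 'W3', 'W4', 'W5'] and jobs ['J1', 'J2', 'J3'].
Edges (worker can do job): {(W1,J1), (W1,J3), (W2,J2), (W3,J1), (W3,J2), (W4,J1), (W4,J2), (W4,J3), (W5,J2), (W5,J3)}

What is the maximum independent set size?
Maximum independent set = 5

By König's theorem:
- Min vertex cover = Max matching = 3
- Max independent set = Total vertices - Min vertex cover
- Max independent set = 8 - 3 = 5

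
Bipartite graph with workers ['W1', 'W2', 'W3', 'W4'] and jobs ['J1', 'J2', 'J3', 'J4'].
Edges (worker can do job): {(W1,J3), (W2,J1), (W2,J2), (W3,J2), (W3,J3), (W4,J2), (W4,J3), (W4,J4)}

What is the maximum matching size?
Maximum matching size = 4

Maximum matching: {(W1,J3), (W2,J1), (W3,J2), (W4,J4)}
Size: 4

This assigns 4 workers to 4 distinct jobs.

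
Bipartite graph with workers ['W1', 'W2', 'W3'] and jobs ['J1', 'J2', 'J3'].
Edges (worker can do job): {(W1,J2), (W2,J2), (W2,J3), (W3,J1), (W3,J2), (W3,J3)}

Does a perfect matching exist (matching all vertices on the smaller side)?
Yes, perfect matching exists (size 3)

Perfect matching: {(W1,J2), (W2,J3), (W3,J1)}
All 3 vertices on the smaller side are matched.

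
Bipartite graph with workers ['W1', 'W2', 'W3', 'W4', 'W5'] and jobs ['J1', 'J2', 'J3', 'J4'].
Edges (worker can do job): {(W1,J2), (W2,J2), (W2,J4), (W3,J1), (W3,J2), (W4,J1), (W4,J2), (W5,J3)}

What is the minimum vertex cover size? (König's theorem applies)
Minimum vertex cover size = 4

By König's theorem: in bipartite graphs,
min vertex cover = max matching = 4

Maximum matching has size 4, so minimum vertex cover also has size 4.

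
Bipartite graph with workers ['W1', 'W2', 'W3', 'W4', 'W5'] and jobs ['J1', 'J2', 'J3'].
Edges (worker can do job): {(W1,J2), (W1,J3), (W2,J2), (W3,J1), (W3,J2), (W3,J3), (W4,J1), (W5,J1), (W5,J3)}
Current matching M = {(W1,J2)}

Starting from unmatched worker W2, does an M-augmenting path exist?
Yes: W2 → J2 → W1 → J3

An M-augmenting path alternates non-matching / matching edges, starting and ending at unmatched vertices.
Path: W2 → J2 → W1 → J3
(J3 is unmatched in M, so the path is augmenting.)
Flipping edges along this path would increase |M| from 1 to 2.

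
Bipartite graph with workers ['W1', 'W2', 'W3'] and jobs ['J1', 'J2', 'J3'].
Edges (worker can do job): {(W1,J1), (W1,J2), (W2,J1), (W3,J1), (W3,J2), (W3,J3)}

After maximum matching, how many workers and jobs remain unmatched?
Unmatched: 0 workers, 0 jobs

Maximum matching size: 3
Workers: 3 total, 3 matched, 0 unmatched
Jobs: 3 total, 3 matched, 0 unmatched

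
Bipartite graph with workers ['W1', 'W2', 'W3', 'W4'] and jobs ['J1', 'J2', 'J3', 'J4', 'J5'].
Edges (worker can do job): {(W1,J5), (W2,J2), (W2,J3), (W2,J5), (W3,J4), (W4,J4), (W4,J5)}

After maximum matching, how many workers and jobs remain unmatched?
Unmatched: 1 workers, 2 jobs

Maximum matching size: 3
Workers: 4 total, 3 matched, 1 unmatched
Jobs: 5 total, 3 matched, 2 unmatched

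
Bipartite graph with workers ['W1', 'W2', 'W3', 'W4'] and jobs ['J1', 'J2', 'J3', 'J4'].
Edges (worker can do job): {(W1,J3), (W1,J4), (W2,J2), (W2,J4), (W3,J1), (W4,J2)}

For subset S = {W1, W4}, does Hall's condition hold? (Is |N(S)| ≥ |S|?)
Yes: |N(S)| = 3, |S| = 2

Subset S = {W1, W4}
Neighbors N(S) = {J2, J3, J4}

|N(S)| = 3, |S| = 2
Hall's condition: |N(S)| ≥ |S| is satisfied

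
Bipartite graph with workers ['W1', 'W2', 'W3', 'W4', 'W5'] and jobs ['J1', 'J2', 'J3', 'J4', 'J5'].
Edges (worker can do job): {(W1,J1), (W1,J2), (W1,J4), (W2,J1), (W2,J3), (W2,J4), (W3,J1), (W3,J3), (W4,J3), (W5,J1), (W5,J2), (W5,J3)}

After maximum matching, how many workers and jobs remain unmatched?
Unmatched: 1 workers, 1 jobs

Maximum matching size: 4
Workers: 5 total, 4 matched, 1 unmatched
Jobs: 5 total, 4 matched, 1 unmatched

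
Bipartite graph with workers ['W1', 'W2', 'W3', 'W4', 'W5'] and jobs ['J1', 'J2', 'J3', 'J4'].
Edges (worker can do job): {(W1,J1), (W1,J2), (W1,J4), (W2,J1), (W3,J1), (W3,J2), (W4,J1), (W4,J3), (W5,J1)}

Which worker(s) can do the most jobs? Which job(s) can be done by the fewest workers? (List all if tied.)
Most versatile: W1 (3 jobs); Least covered: J3, J4 (1 workers)

Worker degrees (jobs they can do): W1:3, W2:1, W3:2, W4:2, W5:1
Job degrees (workers who can do it): J1:5, J2:2, J3:1, J4:1

Maximum worker degree is 3, achieved by: W1
Minimum job degree is 1, achieved by: J3, J4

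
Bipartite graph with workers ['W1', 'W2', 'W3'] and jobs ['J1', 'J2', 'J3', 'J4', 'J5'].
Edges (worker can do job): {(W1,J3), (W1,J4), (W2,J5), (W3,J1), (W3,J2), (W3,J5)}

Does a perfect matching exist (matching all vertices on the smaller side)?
Yes, perfect matching exists (size 3)

Perfect matching: {(W1,J3), (W2,J5), (W3,J2)}
All 3 vertices on the smaller side are matched.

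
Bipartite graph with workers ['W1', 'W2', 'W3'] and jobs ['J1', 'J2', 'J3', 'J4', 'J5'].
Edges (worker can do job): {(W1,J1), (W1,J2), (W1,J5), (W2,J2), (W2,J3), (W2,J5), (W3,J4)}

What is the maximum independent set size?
Maximum independent set = 5

By König's theorem:
- Min vertex cover = Max matching = 3
- Max independent set = Total vertices - Min vertex cover
- Max independent set = 8 - 3 = 5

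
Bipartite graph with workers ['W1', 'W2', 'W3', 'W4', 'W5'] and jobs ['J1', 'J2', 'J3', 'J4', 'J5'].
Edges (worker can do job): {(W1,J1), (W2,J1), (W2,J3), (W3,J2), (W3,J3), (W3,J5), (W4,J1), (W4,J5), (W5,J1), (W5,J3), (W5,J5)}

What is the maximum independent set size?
Maximum independent set = 6

By König's theorem:
- Min vertex cover = Max matching = 4
- Max independent set = Total vertices - Min vertex cover
- Max independent set = 10 - 4 = 6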